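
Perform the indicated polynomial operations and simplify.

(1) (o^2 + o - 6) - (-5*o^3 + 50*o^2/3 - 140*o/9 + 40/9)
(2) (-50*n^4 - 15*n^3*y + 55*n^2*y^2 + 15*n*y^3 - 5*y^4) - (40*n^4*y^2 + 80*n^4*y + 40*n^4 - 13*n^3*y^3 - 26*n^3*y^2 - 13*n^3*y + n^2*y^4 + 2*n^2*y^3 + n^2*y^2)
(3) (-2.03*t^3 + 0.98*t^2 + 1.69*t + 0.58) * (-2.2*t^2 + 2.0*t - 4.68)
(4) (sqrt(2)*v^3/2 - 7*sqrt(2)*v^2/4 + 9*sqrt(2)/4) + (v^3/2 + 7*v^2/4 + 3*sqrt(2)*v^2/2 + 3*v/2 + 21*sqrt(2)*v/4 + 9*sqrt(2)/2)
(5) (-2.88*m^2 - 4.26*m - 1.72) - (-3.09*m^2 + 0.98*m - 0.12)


(1) = 5*o^3 - 47*o^2/3 + 149*o/9 - 94/9
(2) = -40*n^4*y^2 - 80*n^4*y - 90*n^4 + 13*n^3*y^3 + 26*n^3*y^2 - 2*n^3*y - n^2*y^4 - 2*n^2*y^3 + 54*n^2*y^2 + 15*n*y^3 - 5*y^4
(3) = 4.466*t^5 - 6.216*t^4 + 7.7424*t^3 - 2.4824*t^2 - 6.7492*t - 2.7144
(4) = v^3/2 + sqrt(2)*v^3/2 - sqrt(2)*v^2/4 + 7*v^2/4 + 3*v/2 + 21*sqrt(2)*v/4 + 27*sqrt(2)/4
(5) = 0.21*m^2 - 5.24*m - 1.6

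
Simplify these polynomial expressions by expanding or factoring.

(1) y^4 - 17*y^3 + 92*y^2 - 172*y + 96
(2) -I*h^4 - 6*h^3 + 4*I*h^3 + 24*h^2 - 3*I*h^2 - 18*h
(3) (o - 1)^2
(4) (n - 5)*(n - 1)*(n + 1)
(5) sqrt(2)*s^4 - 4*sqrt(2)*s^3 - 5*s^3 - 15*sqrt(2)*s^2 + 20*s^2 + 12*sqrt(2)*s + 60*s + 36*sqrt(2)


(1) = (y - 8)*(y - 6)*(y - 2)*(y - 1)
(2) = h*(h - 3)*(h - 6*I)*(-I*h + I)
(3) = o^2 - 2*o + 1
(4) = n^3 - 5*n^2 - n + 5
(5) = (s - 6)*(s + 2)*(s - 3*sqrt(2))*(sqrt(2)*s + 1)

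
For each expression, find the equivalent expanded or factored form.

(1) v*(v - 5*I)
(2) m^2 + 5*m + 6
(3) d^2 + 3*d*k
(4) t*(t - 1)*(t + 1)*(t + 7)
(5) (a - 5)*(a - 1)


(1) = v^2 - 5*I*v
(2) = (m + 2)*(m + 3)
(3) = d*(d + 3*k)
(4) = t^4 + 7*t^3 - t^2 - 7*t
(5) = a^2 - 6*a + 5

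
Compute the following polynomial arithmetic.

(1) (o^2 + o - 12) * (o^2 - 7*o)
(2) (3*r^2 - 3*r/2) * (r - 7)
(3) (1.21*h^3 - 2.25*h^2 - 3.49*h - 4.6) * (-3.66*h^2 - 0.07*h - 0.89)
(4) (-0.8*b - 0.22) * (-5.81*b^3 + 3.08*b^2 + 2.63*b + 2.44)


(1) = o^4 - 6*o^3 - 19*o^2 + 84*o
(2) = 3*r^3 - 45*r^2/2 + 21*r/2
(3) = -4.4286*h^5 + 8.1503*h^4 + 11.854*h^3 + 19.0828*h^2 + 3.4281*h + 4.094
(4) = 4.648*b^4 - 1.1858*b^3 - 2.7816*b^2 - 2.5306*b - 0.5368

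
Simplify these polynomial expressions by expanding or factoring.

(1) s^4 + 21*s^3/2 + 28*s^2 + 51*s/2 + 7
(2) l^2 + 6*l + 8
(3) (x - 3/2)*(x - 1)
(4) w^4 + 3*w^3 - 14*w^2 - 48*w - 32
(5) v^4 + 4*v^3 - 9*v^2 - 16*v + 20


(1) = (s + 1/2)*(s + 1)*(s + 2)*(s + 7)
(2) = (l + 2)*(l + 4)
(3) = x^2 - 5*x/2 + 3/2
(4) = (w - 4)*(w + 1)*(w + 2)*(w + 4)
(5) = (v - 2)*(v - 1)*(v + 2)*(v + 5)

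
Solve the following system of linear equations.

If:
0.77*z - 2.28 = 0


Then:
z = 2.96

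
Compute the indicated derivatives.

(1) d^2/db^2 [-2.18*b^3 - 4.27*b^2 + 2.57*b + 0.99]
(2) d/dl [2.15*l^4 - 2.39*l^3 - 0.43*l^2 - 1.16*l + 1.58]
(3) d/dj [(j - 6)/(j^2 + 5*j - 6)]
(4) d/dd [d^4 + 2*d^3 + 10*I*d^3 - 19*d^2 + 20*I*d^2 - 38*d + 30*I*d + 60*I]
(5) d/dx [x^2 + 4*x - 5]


(1) = -13.08*b - 8.54
(2) = 8.6*l^3 - 7.17*l^2 - 0.86*l - 1.16
(3) = (j^2 + 5*j - (j - 6)*(2*j + 5) - 6)/(j^2 + 5*j - 6)^2
(4) = 4*d^3 + d^2*(6 + 30*I) + d*(-38 + 40*I) - 38 + 30*I
(5) = 2*x + 4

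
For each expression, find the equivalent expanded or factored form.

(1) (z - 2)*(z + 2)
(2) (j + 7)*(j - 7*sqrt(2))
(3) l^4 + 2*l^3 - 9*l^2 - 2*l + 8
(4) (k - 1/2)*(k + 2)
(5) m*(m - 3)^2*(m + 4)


(1) = z^2 - 4
(2) = j^2 - 7*sqrt(2)*j + 7*j - 49*sqrt(2)
(3) = (l - 2)*(l - 1)*(l + 1)*(l + 4)
(4) = k^2 + 3*k/2 - 1
(5) = m^4 - 2*m^3 - 15*m^2 + 36*m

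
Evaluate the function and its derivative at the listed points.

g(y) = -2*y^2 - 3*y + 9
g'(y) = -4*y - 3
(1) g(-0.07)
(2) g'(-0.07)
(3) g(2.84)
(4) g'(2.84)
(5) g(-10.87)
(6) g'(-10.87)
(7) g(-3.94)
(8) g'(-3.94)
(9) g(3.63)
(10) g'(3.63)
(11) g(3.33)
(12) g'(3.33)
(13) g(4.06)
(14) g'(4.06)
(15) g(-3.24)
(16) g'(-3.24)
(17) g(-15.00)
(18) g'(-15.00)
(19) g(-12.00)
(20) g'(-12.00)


(1) = 9.20
(2) = -2.72
(3) = -15.65
(4) = -14.36
(5) = -194.70
(6) = 40.48
(7) = -10.23
(8) = 12.76
(9) = -28.24
(10) = -17.52
(11) = -23.17
(12) = -16.32
(13) = -36.15
(14) = -19.24
(15) = -2.28
(16) = 9.96
(17) = -396.00
(18) = 57.00
(19) = -243.00
(20) = 45.00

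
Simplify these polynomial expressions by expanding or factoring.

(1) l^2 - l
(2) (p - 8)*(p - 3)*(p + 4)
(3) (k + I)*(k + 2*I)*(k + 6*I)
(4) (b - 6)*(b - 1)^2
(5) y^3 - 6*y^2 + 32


(1) = l*(l - 1)
(2) = p^3 - 7*p^2 - 20*p + 96
(3) = k^3 + 9*I*k^2 - 20*k - 12*I
(4) = b^3 - 8*b^2 + 13*b - 6
(5) = (y - 4)^2*(y + 2)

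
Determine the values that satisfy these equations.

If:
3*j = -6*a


Then:
a = -j/2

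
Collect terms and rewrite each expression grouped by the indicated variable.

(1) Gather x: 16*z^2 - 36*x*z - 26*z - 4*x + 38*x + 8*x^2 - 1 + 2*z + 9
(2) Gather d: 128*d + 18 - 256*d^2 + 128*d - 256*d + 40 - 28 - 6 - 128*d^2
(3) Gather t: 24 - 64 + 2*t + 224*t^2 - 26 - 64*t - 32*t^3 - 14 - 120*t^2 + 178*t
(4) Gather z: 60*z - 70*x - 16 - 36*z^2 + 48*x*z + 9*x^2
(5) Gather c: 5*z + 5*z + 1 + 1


(1) = 8*x^2 + x*(34 - 36*z) + 16*z^2 - 24*z + 8
(2) = 24 - 384*d^2
(3) = -32*t^3 + 104*t^2 + 116*t - 80
(4) = 9*x^2 - 70*x - 36*z^2 + z*(48*x + 60) - 16
(5) = 10*z + 2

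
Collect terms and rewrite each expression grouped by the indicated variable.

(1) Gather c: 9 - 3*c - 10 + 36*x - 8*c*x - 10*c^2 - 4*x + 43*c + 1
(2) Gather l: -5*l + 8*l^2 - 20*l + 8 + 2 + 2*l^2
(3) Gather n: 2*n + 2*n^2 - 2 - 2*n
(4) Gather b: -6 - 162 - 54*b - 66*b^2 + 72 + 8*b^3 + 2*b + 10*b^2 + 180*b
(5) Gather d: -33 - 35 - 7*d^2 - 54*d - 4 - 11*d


(1) = -10*c^2 + c*(40 - 8*x) + 32*x
(2) = 10*l^2 - 25*l + 10
(3) = 2*n^2 - 2
(4) = 8*b^3 - 56*b^2 + 128*b - 96
(5) = -7*d^2 - 65*d - 72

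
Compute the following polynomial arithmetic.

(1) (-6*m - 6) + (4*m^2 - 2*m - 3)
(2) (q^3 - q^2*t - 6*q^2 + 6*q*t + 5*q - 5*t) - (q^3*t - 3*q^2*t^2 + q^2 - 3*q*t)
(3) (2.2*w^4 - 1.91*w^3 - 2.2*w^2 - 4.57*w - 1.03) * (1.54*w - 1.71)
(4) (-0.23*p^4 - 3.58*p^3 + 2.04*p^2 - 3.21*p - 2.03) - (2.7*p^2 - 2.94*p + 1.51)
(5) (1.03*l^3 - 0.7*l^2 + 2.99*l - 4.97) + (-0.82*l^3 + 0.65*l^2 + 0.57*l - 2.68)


(1) = 4*m^2 - 8*m - 9
(2) = -q^3*t + q^3 + 3*q^2*t^2 - q^2*t - 7*q^2 + 9*q*t + 5*q - 5*t
(3) = 3.388*w^5 - 6.7034*w^4 - 0.1219*w^3 - 3.2758*w^2 + 6.2285*w + 1.7613
(4) = -0.23*p^4 - 3.58*p^3 - 0.66*p^2 - 0.27*p - 3.54
(5) = 0.21*l^3 - 0.05*l^2 + 3.56*l - 7.65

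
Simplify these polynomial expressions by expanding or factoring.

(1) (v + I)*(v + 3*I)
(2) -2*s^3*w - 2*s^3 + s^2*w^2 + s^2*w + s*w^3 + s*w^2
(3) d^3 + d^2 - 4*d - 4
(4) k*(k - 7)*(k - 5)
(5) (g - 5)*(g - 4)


(1) = v^2 + 4*I*v - 3
(2) = (-s + w)*(2*s + w)*(s*w + s)
(3) = (d - 2)*(d + 1)*(d + 2)
(4) = k^3 - 12*k^2 + 35*k
(5) = g^2 - 9*g + 20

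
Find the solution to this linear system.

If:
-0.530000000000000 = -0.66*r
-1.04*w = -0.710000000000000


Then:
r = 0.80
w = 0.68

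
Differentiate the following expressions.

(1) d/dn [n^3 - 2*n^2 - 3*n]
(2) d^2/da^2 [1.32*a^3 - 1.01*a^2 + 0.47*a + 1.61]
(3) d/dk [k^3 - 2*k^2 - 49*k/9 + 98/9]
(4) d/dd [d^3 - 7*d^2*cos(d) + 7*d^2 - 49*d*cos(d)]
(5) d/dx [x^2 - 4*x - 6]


(1) = 3*n^2 - 4*n - 3
(2) = 7.92*a - 2.02
(3) = 3*k^2 - 4*k - 49/9
(4) = 7*d^2*sin(d) + 3*d^2 + 49*d*sin(d) - 14*d*cos(d) + 14*d - 49*cos(d)
(5) = 2*x - 4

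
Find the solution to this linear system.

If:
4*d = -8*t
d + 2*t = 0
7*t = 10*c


Then:
c = 7*t/10
d = -2*t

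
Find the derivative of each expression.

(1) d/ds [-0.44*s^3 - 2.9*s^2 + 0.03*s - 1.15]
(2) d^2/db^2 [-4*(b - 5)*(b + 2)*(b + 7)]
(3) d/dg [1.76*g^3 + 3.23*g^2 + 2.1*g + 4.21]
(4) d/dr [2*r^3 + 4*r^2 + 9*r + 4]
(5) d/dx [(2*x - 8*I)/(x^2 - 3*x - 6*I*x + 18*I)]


(1) = -1.32*s^2 - 5.8*s + 0.03
(2) = -24*b - 32
(3) = 5.28*g^2 + 6.46*g + 2.1
(4) = 6*r^2 + 8*r + 9
(5) = (-2*x^2 + 16*I*x + 48 + 12*I)/(x^4 + x^3*(-6 - 12*I) + x^2*(-27 + 72*I) + x*(216 - 108*I) - 324)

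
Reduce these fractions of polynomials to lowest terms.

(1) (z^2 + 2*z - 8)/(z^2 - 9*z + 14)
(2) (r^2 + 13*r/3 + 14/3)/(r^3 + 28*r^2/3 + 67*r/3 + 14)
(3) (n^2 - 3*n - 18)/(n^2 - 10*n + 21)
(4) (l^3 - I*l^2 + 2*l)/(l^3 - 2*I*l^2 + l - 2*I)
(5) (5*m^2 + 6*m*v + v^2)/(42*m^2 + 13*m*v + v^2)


(1) = (z + 4)/(z - 7)
(2) = (r + 2)/(r^2 + 7*r + 6)
(3) = (n^2 - 3*n - 18)/(n^2 - 10*n + 21)
(4) = l/(l - I)
(5) = (5*m^2 + 6*m*v + v^2)/(42*m^2 + 13*m*v + v^2)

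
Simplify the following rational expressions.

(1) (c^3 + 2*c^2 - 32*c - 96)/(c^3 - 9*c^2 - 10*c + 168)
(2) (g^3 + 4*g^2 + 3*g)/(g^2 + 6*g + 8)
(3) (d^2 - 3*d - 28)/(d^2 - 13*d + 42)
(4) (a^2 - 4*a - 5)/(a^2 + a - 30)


(1) = (c + 4)/(c - 7)
(2) = (g^3 + 4*g^2 + 3*g)/(g^2 + 6*g + 8)
(3) = (d + 4)/(d - 6)
(4) = (a + 1)/(a + 6)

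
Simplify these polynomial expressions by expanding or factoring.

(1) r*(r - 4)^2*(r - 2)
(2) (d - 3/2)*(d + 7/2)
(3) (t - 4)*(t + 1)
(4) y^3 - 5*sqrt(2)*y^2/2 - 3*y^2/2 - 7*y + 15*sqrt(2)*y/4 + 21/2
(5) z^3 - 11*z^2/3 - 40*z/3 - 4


(1) = r^4 - 10*r^3 + 32*r^2 - 32*r
(2) = d^2 + 2*d - 21/4
(3) = t^2 - 3*t - 4
(4) = (y - 3/2)*(y - 7*sqrt(2)/2)*(y + sqrt(2))
(5) = (z - 6)*(z + 1/3)*(z + 2)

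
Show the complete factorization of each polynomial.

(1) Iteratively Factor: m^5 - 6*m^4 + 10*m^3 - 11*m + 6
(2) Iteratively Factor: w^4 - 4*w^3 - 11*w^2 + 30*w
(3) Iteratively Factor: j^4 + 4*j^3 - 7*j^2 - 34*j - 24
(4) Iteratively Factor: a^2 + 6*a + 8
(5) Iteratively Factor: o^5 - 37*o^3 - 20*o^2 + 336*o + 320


(1) = (m - 1)*(m^4 - 5*m^3 + 5*m^2 + 5*m - 6) = (m - 1)^2*(m^3 - 4*m^2 + m + 6) = (m - 2)*(m - 1)^2*(m^2 - 2*m - 3) = (m - 2)*(m - 1)^2*(m + 1)*(m - 3)
(2) = (w + 3)*(w^3 - 7*w^2 + 10*w) = (w - 5)*(w + 3)*(w^2 - 2*w) = w*(w - 5)*(w + 3)*(w - 2)
(3) = (j + 2)*(j^3 + 2*j^2 - 11*j - 12) = (j + 1)*(j + 2)*(j^2 + j - 12) = (j - 3)*(j + 1)*(j + 2)*(j + 4)
(4) = (a + 4)*(a + 2)
(5) = (o - 4)*(o^4 + 4*o^3 - 21*o^2 - 104*o - 80) = (o - 4)*(o + 4)*(o^3 - 21*o - 20) = (o - 4)*(o + 1)*(o + 4)*(o^2 - o - 20) = (o - 4)*(o + 1)*(o + 4)^2*(o - 5)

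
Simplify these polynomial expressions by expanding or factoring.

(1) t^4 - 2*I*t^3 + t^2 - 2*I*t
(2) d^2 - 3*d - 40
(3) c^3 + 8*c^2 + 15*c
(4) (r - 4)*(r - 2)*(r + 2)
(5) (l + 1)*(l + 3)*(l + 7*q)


(1) = t*(t - 2*I)*(t - I)*(t + I)
(2) = (d - 8)*(d + 5)
(3) = c*(c + 3)*(c + 5)
(4) = r^3 - 4*r^2 - 4*r + 16
(5) = l^3 + 7*l^2*q + 4*l^2 + 28*l*q + 3*l + 21*q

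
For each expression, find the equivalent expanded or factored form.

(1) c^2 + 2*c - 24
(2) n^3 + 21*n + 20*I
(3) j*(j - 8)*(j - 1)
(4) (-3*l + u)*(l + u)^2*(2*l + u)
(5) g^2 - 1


(1) = (c - 4)*(c + 6)
(2) = (n - 5*I)*(n + I)*(n + 4*I)
(3) = j^3 - 9*j^2 + 8*j
(4) = -6*l^4 - 13*l^3*u - 7*l^2*u^2 + l*u^3 + u^4
(5) = (g - 1)*(g + 1)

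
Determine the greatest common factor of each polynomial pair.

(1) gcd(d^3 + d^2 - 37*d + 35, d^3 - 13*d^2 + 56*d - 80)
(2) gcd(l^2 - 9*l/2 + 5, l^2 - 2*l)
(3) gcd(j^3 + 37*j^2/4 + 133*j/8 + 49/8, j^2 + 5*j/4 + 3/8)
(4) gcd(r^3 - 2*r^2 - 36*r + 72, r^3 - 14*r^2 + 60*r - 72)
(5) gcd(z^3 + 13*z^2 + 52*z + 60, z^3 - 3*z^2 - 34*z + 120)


(1) = d - 5
(2) = l - 2
(3) = gcd((j + 1/2)*(j + 7/4)*(j + 7), (j + 1/2)*(j + 3/4)) = j + 1/2
(4) = gcd((r - 6)*(r - 2)*(r + 6), (r - 6)^2*(r - 2)) = r^2 - 8*r + 12
(5) = z + 6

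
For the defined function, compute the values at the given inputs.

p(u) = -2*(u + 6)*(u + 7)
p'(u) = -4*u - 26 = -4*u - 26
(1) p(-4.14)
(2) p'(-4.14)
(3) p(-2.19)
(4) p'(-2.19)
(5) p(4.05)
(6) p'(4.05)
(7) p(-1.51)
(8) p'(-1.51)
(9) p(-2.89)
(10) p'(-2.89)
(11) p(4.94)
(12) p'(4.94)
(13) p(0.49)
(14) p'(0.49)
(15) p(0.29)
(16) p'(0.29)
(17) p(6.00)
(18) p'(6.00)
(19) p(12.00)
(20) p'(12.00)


(1) = -10.64
(2) = -9.44
(3) = -36.65
(4) = -17.24
(5) = -222.11
(6) = -42.20
(7) = -49.30
(8) = -19.96
(9) = -25.56
(10) = -14.44
(11) = -261.25
(12) = -45.76
(13) = -97.22
(14) = -27.96
(15) = -91.71
(16) = -27.16
(17) = -312.00
(18) = -50.00
(19) = -684.00
(20) = -74.00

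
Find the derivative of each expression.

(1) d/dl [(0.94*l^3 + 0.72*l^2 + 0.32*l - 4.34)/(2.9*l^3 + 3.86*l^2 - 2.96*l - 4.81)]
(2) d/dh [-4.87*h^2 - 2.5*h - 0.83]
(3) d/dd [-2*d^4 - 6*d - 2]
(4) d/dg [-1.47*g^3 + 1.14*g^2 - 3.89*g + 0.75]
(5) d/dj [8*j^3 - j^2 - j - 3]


(1) = (1.5404*l^4 - 7.4208*l^3 + 20.8274*l^2 + 26.5784*l - 14.3856)/(8.41*l^6 + 22.388*l^5 - 2.2684*l^4 - 50.7492*l^3 - 28.3716*l^2 + 28.4752*l + 23.1361)
(2) = -9.74*h - 2.5
(3) = -8*d^3 - 6
(4) = -4.41*g^2 + 2.28*g - 3.89
(5) = 24*j^2 - 2*j - 1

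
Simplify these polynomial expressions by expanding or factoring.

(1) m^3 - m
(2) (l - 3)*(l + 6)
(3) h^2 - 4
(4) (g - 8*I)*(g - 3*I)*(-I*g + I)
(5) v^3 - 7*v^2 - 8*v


(1) = m*(m - 1)*(m + 1)
(2) = l^2 + 3*l - 18
(3) = (h - 2)*(h + 2)
(4) = -I*g^3 - 11*g^2 + I*g^2 + 11*g + 24*I*g - 24*I
(5) = v*(v - 8)*(v + 1)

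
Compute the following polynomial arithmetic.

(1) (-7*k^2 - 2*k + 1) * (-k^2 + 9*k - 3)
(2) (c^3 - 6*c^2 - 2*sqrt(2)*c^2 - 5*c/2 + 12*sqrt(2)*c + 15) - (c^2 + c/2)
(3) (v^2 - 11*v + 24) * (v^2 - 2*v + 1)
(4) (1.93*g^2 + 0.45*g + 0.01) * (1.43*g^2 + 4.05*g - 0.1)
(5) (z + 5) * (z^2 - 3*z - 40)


(1) = 7*k^4 - 61*k^3 + 2*k^2 + 15*k - 3
(2) = c^3 - 7*c^2 - 2*sqrt(2)*c^2 - 3*c + 12*sqrt(2)*c + 15
(3) = v^4 - 13*v^3 + 47*v^2 - 59*v + 24
(4) = 2.7599*g^4 + 8.46*g^3 + 1.6438*g^2 - 0.0045*g - 0.001
(5) = z^3 + 2*z^2 - 55*z - 200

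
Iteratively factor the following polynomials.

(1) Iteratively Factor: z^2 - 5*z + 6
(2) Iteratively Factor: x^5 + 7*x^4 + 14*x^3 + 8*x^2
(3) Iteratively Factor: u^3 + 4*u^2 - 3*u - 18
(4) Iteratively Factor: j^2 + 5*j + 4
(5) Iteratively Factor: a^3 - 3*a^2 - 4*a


(1) = (z - 3)*(z - 2)
(2) = (x)*(x^4 + 7*x^3 + 14*x^2 + 8*x) = x*(x + 2)*(x^3 + 5*x^2 + 4*x) = x*(x + 2)*(x + 4)*(x^2 + x) = x*(x + 1)*(x + 2)*(x + 4)*(x)
(3) = (u + 3)*(u^2 + u - 6) = (u + 3)^2*(u - 2)
(4) = (j + 1)*(j + 4)
(5) = (a + 1)*(a^2 - 4*a) = a*(a + 1)*(a - 4)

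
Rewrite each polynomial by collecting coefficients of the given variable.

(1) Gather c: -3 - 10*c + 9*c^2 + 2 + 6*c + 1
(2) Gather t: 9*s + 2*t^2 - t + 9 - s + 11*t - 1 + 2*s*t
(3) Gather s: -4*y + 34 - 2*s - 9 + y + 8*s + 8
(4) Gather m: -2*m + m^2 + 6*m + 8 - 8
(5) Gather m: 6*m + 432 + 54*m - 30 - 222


(1) = 9*c^2 - 4*c
(2) = 8*s + 2*t^2 + t*(2*s + 10) + 8
(3) = 6*s - 3*y + 33
(4) = m^2 + 4*m
(5) = 60*m + 180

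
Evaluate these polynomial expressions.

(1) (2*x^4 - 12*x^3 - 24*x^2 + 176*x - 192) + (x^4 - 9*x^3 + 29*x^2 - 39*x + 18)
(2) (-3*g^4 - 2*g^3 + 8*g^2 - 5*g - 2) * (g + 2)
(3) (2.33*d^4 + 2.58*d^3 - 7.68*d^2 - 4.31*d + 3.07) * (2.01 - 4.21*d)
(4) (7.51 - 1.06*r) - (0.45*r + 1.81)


(1) = 3*x^4 - 21*x^3 + 5*x^2 + 137*x - 174
(2) = -3*g^5 - 8*g^4 + 4*g^3 + 11*g^2 - 12*g - 4
(3) = -9.8093*d^5 - 6.1785*d^4 + 37.5186*d^3 + 2.7083*d^2 - 21.5878*d + 6.1707
(4) = 5.7 - 1.51*r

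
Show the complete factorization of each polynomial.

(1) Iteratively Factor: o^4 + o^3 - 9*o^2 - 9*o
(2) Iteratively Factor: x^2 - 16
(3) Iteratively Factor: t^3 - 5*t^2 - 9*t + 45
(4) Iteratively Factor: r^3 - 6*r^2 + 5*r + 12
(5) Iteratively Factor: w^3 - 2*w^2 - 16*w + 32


(1) = (o - 3)*(o^3 + 4*o^2 + 3*o) = o*(o - 3)*(o^2 + 4*o + 3) = o*(o - 3)*(o + 1)*(o + 3)
(2) = (x - 4)*(x + 4)
(3) = (t - 5)*(t^2 - 9) = (t - 5)*(t - 3)*(t + 3)
(4) = (r - 4)*(r^2 - 2*r - 3) = (r - 4)*(r + 1)*(r - 3)
(5) = (w - 4)*(w^2 + 2*w - 8) = (w - 4)*(w + 4)*(w - 2)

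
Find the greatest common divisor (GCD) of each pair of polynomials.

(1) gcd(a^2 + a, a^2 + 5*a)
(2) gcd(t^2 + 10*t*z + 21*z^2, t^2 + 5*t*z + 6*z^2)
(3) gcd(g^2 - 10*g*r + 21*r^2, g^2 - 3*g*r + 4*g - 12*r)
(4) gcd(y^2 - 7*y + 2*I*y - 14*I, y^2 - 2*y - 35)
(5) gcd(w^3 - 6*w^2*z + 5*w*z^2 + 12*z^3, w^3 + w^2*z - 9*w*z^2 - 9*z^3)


(1) = a
(2) = gcd((t + 3*z)*(t + 7*z), (t + 2*z)*(t + 3*z)) = t + 3*z
(3) = -g + 3*r
(4) = gcd((y - 7)*(y + 2*I), (y - 7)*(y + 5)) = y - 7
(5) = gcd((w - 4*z)*(w - 3*z)*(w + z), (w - 3*z)*(w + z)*(w + 3*z)) = -w^2 + 2*w*z + 3*z^2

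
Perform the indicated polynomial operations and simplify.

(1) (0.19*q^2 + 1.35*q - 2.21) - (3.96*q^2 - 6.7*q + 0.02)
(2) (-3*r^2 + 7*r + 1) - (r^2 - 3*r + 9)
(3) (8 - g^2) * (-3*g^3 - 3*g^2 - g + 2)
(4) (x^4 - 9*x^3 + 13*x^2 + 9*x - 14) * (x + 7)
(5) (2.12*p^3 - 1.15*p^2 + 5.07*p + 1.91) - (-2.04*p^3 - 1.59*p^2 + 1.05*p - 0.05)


(1) = -3.77*q^2 + 8.05*q - 2.23
(2) = -4*r^2 + 10*r - 8
(3) = 3*g^5 + 3*g^4 - 23*g^3 - 26*g^2 - 8*g + 16
(4) = x^5 - 2*x^4 - 50*x^3 + 100*x^2 + 49*x - 98
(5) = 4.16*p^3 + 0.44*p^2 + 4.02*p + 1.96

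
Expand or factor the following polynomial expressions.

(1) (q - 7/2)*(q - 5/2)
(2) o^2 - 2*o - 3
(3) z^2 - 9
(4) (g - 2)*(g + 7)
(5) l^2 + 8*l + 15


(1) = q^2 - 6*q + 35/4
(2) = (o - 3)*(o + 1)
(3) = (z - 3)*(z + 3)
(4) = g^2 + 5*g - 14
(5) = (l + 3)*(l + 5)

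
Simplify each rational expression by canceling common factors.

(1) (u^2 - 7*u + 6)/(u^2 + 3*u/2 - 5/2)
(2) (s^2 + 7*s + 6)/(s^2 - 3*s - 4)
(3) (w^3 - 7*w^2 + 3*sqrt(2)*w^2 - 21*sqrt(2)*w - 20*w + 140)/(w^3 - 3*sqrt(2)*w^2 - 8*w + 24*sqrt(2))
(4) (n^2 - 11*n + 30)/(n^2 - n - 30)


(1) = (2*u - 12)/(2*u + 5)
(2) = (s + 6)/(s - 4)
(3) = (w^2 + w*(-7 + 5*sqrt(2)) - 35*sqrt(2))/(w^2 - sqrt(2)*w - 12)
(4) = (n - 5)/(n + 5)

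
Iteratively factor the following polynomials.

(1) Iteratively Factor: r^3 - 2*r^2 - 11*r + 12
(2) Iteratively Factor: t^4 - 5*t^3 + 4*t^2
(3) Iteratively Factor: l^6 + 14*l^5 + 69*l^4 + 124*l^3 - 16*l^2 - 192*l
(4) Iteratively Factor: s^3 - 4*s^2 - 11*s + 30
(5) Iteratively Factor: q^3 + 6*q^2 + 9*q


(1) = (r + 3)*(r^2 - 5*r + 4) = (r - 4)*(r + 3)*(r - 1)
(2) = (t)*(t^3 - 5*t^2 + 4*t) = t*(t - 4)*(t^2 - t) = t*(t - 4)*(t - 1)*(t)
(3) = (l + 4)*(l^5 + 10*l^4 + 29*l^3 + 8*l^2 - 48*l) = (l + 3)*(l + 4)*(l^4 + 7*l^3 + 8*l^2 - 16*l) = (l - 1)*(l + 3)*(l + 4)*(l^3 + 8*l^2 + 16*l) = (l - 1)*(l + 3)*(l + 4)^2*(l^2 + 4*l) = (l - 1)*(l + 3)*(l + 4)^3*(l)
(4) = (s - 5)*(s^2 + s - 6) = (s - 5)*(s + 3)*(s - 2)
(5) = (q)*(q^2 + 6*q + 9) = q*(q + 3)*(q + 3)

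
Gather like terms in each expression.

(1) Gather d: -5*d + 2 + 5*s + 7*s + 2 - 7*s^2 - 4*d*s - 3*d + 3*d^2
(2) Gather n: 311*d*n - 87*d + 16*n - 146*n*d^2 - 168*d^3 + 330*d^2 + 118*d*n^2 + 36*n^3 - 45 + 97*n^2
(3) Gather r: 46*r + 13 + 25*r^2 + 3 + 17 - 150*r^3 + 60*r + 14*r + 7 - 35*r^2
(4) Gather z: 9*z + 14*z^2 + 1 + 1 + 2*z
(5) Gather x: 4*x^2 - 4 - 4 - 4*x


(1) = 3*d^2 + d*(-4*s - 8) - 7*s^2 + 12*s + 4
(2) = -168*d^3 + 330*d^2 - 87*d + 36*n^3 + n^2*(118*d + 97) + n*(-146*d^2 + 311*d + 16) - 45
(3) = -150*r^3 - 10*r^2 + 120*r + 40
(4) = 14*z^2 + 11*z + 2
(5) = 4*x^2 - 4*x - 8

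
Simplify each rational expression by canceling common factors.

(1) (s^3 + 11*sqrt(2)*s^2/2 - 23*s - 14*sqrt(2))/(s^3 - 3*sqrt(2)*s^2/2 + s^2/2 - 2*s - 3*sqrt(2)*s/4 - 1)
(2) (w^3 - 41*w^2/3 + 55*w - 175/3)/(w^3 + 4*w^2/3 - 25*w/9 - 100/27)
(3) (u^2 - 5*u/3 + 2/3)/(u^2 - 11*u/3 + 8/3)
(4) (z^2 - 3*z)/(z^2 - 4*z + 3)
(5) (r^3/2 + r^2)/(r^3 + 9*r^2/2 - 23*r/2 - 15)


(1) = (8*s + 56*sqrt(2))/(8*s + 4)
(2) = (9*w^2 - 108*w + 315)/(9*w^2 + 27*w + 20)
(3) = (3*u - 2)/(3*u - 8)
(4) = z/(z - 1)
(5) = (r^3 + 2*r^2)/(2*r^3 + 9*r^2 - 23*r - 30)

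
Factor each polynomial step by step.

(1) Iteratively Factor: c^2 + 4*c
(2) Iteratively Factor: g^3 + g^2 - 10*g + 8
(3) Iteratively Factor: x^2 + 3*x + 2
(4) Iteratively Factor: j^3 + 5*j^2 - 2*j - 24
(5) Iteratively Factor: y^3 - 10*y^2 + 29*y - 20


(1) = (c)*(c + 4)
(2) = (g - 2)*(g^2 + 3*g - 4) = (g - 2)*(g + 4)*(g - 1)
(3) = (x + 2)*(x + 1)
(4) = (j + 3)*(j^2 + 2*j - 8) = (j + 3)*(j + 4)*(j - 2)
(5) = (y - 4)*(y^2 - 6*y + 5) = (y - 5)*(y - 4)*(y - 1)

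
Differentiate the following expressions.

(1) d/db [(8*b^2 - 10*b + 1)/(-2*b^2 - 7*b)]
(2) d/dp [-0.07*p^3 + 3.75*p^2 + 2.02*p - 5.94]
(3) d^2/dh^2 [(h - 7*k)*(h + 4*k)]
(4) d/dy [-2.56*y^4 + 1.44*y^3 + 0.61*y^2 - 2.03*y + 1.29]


(1) = (-76*b^2 + 4*b + 7)/(b^2*(4*b^2 + 28*b + 49))
(2) = -0.21*p^2 + 7.5*p + 2.02
(3) = 2
(4) = -10.24*y^3 + 4.32*y^2 + 1.22*y - 2.03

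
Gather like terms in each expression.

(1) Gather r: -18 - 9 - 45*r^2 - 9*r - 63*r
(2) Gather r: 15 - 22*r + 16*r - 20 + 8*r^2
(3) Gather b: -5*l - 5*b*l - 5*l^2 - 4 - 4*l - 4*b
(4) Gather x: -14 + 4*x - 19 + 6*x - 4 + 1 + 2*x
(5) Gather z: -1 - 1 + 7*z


(1) = -45*r^2 - 72*r - 27
(2) = 8*r^2 - 6*r - 5
(3) = b*(-5*l - 4) - 5*l^2 - 9*l - 4
(4) = 12*x - 36
(5) = 7*z - 2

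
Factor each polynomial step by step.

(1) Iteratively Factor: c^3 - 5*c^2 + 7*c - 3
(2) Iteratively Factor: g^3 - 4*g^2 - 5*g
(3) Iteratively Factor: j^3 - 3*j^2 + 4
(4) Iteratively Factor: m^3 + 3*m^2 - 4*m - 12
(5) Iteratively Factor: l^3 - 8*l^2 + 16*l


(1) = (c - 1)*(c^2 - 4*c + 3) = (c - 1)^2*(c - 3)
(2) = (g - 5)*(g^2 + g) = (g - 5)*(g + 1)*(g)
(3) = (j + 1)*(j^2 - 4*j + 4) = (j - 2)*(j + 1)*(j - 2)
(4) = (m - 2)*(m^2 + 5*m + 6) = (m - 2)*(m + 3)*(m + 2)
(5) = (l)*(l^2 - 8*l + 16) = l*(l - 4)*(l - 4)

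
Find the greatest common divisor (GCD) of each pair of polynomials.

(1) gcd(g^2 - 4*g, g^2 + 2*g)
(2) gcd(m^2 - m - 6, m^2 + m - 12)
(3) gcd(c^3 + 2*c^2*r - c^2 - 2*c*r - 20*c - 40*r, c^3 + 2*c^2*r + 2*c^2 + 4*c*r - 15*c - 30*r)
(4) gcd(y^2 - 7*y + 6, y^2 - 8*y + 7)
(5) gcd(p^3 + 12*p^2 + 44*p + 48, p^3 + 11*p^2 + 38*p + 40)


(1) = gcd(g*(g - 4), g*(g + 2)) = g
(2) = gcd((m - 3)*(m + 2), (m - 3)*(m + 4)) = m - 3
(3) = gcd((c - 5)*(c + 4)*(c + 2*r), (c - 3)*(c + 5)*(c + 2*r)) = c + 2*r
(4) = gcd((y - 6)*(y - 1), (y - 7)*(y - 1)) = y - 1
(5) = p^2 + 6*p + 8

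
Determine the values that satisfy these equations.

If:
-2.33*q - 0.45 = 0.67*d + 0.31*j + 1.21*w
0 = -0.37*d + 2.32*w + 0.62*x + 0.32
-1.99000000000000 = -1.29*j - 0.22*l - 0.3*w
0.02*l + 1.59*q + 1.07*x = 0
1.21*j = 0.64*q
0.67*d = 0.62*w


Then:
d = -0.13
j = -0.04
l = 9.48
q = -0.08
w = -0.14
x = -0.06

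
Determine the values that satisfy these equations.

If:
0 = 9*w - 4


Then:
w = 4/9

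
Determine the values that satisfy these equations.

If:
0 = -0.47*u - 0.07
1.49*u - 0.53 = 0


Then:
No Solution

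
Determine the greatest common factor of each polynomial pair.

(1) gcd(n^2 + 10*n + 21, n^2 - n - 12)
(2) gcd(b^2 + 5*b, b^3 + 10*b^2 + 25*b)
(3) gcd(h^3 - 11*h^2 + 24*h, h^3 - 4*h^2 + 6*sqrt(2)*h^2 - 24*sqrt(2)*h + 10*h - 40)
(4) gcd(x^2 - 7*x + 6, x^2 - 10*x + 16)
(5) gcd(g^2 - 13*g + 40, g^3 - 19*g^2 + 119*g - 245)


(1) = n + 3
(2) = b^2 + 5*b
(3) = 1
(4) = gcd((x - 6)*(x - 1), (x - 8)*(x - 2)) = 1
(5) = g - 5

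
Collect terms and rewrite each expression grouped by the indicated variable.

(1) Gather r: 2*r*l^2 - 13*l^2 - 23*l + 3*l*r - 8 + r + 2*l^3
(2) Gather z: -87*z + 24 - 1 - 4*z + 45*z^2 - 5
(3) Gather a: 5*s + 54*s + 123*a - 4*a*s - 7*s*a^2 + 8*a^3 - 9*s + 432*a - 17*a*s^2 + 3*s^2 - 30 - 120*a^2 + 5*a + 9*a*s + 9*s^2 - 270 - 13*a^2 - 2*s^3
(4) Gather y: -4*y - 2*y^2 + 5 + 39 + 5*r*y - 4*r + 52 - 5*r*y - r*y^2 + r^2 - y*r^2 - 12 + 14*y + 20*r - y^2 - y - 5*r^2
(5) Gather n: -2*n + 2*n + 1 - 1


(1) = 2*l^3 - 13*l^2 - 23*l + r*(2*l^2 + 3*l + 1) - 8
(2) = 45*z^2 - 91*z + 18
(3) = 8*a^3 + a^2*(-7*s - 133) + a*(-17*s^2 + 5*s + 560) - 2*s^3 + 12*s^2 + 50*s - 300
(4) = -4*r^2 + 16*r + y^2*(-r - 3) + y*(9 - r^2) + 84
(5) = 0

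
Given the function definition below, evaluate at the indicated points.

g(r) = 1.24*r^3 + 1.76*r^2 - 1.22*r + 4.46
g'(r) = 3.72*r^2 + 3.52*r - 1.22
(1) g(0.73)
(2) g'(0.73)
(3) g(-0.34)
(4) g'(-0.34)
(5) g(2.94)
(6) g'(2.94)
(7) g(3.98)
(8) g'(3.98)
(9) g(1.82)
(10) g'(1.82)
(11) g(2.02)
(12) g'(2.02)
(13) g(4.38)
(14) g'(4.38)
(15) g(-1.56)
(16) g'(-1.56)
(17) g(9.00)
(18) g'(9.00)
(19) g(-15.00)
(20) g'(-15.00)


(1) = 4.99
(2) = 3.33
(3) = 5.03
(4) = -1.99
(5) = 47.60
(6) = 41.28
(7) = 105.66
(8) = 71.72
(9) = 15.54
(10) = 17.51
(11) = 19.40
(12) = 21.07
(13) = 137.08
(14) = 85.56
(15) = 5.94
(16) = 2.34
(17) = 1040.00
(18) = 331.78
(19) = -3766.24
(20) = 782.98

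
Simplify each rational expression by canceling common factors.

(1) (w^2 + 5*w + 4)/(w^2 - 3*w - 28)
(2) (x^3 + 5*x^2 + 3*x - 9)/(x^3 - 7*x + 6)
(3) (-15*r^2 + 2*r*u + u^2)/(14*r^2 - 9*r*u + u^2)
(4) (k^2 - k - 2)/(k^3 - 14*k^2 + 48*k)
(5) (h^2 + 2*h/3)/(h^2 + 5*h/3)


(1) = (w + 1)/(w - 7)
(2) = (x + 3)/(x - 2)
(3) = (-15*r^2 + 2*r*u + u^2)/(14*r^2 - 9*r*u + u^2)
(4) = (k^2 - k - 2)/(k^3 - 14*k^2 + 48*k)
(5) = (3*h + 2)/(3*h + 5)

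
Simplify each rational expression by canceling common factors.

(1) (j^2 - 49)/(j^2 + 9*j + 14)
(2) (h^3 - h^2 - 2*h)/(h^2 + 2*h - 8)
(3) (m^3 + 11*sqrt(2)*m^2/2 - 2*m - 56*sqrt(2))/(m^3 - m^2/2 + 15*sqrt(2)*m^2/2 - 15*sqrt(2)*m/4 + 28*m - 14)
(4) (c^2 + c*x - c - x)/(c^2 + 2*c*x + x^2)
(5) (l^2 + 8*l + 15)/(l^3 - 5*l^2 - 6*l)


(1) = (j - 7)/(j + 2)
(2) = (h^2 + h)/(h + 4)
(3) = (8*m - 16*sqrt(2))/(8*m - 4)
(4) = (c - 1)/(c + x)
(5) = (l^2 + 8*l + 15)/(l^3 - 5*l^2 - 6*l)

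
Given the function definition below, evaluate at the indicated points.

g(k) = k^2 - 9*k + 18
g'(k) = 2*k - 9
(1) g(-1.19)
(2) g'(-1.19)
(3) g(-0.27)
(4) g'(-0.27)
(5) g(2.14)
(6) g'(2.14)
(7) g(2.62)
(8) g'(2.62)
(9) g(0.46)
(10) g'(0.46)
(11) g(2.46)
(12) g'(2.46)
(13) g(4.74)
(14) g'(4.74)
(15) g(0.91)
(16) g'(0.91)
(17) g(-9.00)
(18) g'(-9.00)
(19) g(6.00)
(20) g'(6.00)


(1) = 30.13
(2) = -11.38
(3) = 20.50
(4) = -9.54
(5) = 3.32
(6) = -4.72
(7) = 1.28
(8) = -3.76
(9) = 14.07
(10) = -8.08
(11) = 1.91
(12) = -4.08
(13) = -2.19
(14) = 0.48
(15) = 10.64
(16) = -7.18
(17) = 180.00
(18) = -27.00
(19) = 0.00
(20) = 3.00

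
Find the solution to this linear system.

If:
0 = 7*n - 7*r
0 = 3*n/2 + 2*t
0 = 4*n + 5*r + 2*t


Then:
n = 0
r = 0
t = 0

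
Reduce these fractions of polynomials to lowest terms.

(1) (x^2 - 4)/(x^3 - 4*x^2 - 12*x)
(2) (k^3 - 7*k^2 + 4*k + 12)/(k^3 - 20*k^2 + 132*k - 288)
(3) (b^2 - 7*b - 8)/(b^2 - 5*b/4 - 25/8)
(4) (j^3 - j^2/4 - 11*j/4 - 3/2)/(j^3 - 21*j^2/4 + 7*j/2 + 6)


(1) = (x - 2)/(x^2 - 6*x)
(2) = (k^2 - k - 2)/(k^2 - 14*k + 48)
(3) = (8*b^2 - 56*b - 64)/(8*b^2 - 10*b - 25)
(4) = (j + 1)/(j - 4)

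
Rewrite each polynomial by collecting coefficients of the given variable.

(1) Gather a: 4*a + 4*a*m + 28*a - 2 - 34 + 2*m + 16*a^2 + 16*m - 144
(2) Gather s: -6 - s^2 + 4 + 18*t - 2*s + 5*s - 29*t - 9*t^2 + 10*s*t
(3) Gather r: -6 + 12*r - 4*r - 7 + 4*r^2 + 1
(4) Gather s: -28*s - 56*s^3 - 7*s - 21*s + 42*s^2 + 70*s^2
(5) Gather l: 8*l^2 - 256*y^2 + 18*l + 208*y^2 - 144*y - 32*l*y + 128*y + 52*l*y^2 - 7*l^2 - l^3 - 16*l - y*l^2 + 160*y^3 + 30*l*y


(1) = 16*a^2 + a*(4*m + 32) + 18*m - 180
(2) = -s^2 + s*(10*t + 3) - 9*t^2 - 11*t - 2
(3) = 4*r^2 + 8*r - 12
(4) = -56*s^3 + 112*s^2 - 56*s
(5) = -l^3 + l^2*(1 - y) + l*(52*y^2 - 2*y + 2) + 160*y^3 - 48*y^2 - 16*y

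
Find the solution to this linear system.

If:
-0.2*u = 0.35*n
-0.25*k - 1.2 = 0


Then:
k = -4.80
n = -0.571428571428571*u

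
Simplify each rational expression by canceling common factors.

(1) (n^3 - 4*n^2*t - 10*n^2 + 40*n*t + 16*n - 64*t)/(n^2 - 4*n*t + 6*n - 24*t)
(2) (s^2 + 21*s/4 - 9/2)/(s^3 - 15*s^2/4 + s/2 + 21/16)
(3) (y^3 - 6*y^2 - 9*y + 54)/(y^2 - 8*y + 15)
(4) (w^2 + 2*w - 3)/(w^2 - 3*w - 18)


(1) = (n^2 - 10*n + 16)/(n + 6)
(2) = (4*s + 24)/(4*s^2 - 12*s - 7)
(3) = (y^2 - 3*y - 18)/(y - 5)
(4) = (w - 1)/(w - 6)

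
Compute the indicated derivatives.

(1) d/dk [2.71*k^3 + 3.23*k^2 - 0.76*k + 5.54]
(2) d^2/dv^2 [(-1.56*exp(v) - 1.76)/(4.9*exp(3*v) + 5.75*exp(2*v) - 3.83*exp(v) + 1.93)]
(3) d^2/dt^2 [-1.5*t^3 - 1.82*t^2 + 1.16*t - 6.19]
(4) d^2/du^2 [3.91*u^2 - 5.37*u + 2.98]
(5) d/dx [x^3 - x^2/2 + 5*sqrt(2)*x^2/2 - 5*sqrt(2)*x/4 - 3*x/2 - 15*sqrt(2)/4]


(1) = 8.13*k^2 + 6.46*k - 0.76
(2) = (-149.8224*exp(6*v) - 512.1774*exp(5*v) - 714.15158*exp(4*v) - 9.2673*exp(3*v) + 369.95028*exp(2*v) + 40.777772*exp(v) - 18.820588)*exp(v)/(117.649*exp(9*v) + 414.1725*exp(8*v) + 210.14385*exp(7*v) - 318.334225*exp(6*v) + 162.011205*exp(5*v) + 227.14854*exp(4*v) - 256.446407*exp(3*v) + 149.187456*exp(2*v) - 42.799101*exp(v) + 7.189057)
(3) = -9.0*t - 3.64
(4) = 7.82000000000000
(5) = 3*x^2 - x + 5*sqrt(2)*x - 5*sqrt(2)/4 - 3/2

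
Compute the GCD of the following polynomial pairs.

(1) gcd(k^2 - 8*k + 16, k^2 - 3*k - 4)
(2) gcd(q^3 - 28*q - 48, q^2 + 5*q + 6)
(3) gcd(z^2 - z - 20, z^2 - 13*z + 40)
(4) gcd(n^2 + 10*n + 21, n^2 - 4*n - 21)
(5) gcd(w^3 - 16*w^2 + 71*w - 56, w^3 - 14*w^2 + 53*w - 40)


(1) = k - 4
(2) = gcd((q - 6)*(q + 2)*(q + 4), (q + 2)*(q + 3)) = q + 2
(3) = z - 5
(4) = n + 3
(5) = w^2 - 9*w + 8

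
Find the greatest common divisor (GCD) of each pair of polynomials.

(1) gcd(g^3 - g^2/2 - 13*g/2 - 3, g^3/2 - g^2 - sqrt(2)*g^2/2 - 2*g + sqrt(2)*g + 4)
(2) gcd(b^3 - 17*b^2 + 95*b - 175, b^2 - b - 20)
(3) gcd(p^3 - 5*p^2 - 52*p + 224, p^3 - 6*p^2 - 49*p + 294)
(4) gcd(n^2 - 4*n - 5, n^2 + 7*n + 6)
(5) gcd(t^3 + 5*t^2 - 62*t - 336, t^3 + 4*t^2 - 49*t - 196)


(1) = 1
(2) = b - 5
(3) = gcd((p - 8)*(p - 4)*(p + 7), (p - 7)*(p - 6)*(p + 7)) = p + 7
(4) = gcd((n - 5)*(n + 1), (n + 1)*(n + 6)) = n + 1
(5) = t + 7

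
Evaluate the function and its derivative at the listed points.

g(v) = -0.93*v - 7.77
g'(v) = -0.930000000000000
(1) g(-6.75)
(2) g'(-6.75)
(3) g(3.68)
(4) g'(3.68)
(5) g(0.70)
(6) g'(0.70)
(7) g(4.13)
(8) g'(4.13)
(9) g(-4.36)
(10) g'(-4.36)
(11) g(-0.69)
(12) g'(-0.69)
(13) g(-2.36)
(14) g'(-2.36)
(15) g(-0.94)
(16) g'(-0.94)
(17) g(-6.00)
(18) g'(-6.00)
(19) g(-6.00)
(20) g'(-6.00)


(1) = -1.49
(2) = -0.93
(3) = -11.19
(4) = -0.93
(5) = -8.42
(6) = -0.93
(7) = -11.61
(8) = -0.93
(9) = -3.72
(10) = -0.93
(11) = -7.13
(12) = -0.93
(13) = -5.58
(14) = -0.93
(15) = -6.90
(16) = -0.93
(17) = -2.19
(18) = -0.93
(19) = -2.19
(20) = -0.93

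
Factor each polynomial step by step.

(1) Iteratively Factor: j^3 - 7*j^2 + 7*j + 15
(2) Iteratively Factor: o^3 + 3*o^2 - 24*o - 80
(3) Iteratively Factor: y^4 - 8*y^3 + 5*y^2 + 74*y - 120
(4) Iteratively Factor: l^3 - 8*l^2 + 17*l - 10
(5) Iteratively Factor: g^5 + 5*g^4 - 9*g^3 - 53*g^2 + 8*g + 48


(1) = (j - 5)*(j^2 - 2*j - 3) = (j - 5)*(j + 1)*(j - 3)
(2) = (o - 5)*(o^2 + 8*o + 16) = (o - 5)*(o + 4)*(o + 4)
(3) = (y + 3)*(y^3 - 11*y^2 + 38*y - 40) = (y - 2)*(y + 3)*(y^2 - 9*y + 20) = (y - 5)*(y - 2)*(y + 3)*(y - 4)
(4) = (l - 5)*(l^2 - 3*l + 2) = (l - 5)*(l - 2)*(l - 1)
(5) = (g + 4)*(g^4 + g^3 - 13*g^2 - g + 12) = (g - 3)*(g + 4)*(g^3 + 4*g^2 - g - 4) = (g - 3)*(g + 4)^2*(g^2 - 1) = (g - 3)*(g + 1)*(g + 4)^2*(g - 1)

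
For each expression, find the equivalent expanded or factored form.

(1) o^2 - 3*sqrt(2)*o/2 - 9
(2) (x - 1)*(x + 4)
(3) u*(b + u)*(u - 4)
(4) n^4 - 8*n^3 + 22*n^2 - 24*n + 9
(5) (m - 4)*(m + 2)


(1) = (o - 3*sqrt(2))*(o + 3*sqrt(2)/2)
(2) = x^2 + 3*x - 4
(3) = b*u^2 - 4*b*u + u^3 - 4*u^2
(4) = (n - 3)^2*(n - 1)^2
(5) = m^2 - 2*m - 8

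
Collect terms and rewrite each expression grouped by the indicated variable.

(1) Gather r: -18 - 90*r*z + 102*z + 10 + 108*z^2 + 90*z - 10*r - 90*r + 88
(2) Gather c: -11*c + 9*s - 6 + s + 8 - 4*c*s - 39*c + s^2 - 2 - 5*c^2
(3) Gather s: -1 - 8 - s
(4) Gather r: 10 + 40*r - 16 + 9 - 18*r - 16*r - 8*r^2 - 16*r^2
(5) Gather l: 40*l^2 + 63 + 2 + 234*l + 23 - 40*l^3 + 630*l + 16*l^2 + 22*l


(1) = r*(-90*z - 100) + 108*z^2 + 192*z + 80
(2) = -5*c^2 + c*(-4*s - 50) + s^2 + 10*s
(3) = -s - 9
(4) = -24*r^2 + 6*r + 3
(5) = -40*l^3 + 56*l^2 + 886*l + 88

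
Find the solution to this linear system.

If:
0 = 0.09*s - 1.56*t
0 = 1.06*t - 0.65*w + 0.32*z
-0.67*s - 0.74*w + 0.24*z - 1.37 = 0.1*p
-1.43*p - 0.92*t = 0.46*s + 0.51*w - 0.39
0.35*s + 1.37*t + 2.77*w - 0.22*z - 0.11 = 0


Then:
p = 0.89
s = -2.21
t = -0.13
w = 0.50
z = 1.43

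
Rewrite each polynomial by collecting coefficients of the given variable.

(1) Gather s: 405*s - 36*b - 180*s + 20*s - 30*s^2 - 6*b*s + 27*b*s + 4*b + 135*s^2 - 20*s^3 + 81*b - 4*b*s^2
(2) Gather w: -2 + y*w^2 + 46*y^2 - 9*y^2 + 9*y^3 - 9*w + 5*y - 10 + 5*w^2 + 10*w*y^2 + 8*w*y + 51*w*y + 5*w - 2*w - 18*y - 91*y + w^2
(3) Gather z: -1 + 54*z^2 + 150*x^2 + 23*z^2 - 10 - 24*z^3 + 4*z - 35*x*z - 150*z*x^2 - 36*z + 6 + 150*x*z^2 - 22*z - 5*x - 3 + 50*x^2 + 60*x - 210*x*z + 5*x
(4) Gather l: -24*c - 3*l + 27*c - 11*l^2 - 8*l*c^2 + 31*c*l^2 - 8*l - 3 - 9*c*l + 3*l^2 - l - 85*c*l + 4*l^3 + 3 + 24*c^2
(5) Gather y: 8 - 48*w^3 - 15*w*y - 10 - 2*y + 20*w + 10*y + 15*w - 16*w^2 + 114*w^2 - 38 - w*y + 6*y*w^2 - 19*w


(1) = 49*b - 20*s^3 + s^2*(105 - 4*b) + s*(21*b + 245)
(2) = w^2*(y + 6) + w*(10*y^2 + 59*y - 6) + 9*y^3 + 37*y^2 - 104*y - 12
(3) = 200*x^2 + 60*x - 24*z^3 + z^2*(150*x + 77) + z*(-150*x^2 - 245*x - 54) - 8
(4) = 24*c^2 + 3*c + 4*l^3 + l^2*(31*c - 8) + l*(-8*c^2 - 94*c - 12)
(5) = -48*w^3 + 98*w^2 + 16*w + y*(6*w^2 - 16*w + 8) - 40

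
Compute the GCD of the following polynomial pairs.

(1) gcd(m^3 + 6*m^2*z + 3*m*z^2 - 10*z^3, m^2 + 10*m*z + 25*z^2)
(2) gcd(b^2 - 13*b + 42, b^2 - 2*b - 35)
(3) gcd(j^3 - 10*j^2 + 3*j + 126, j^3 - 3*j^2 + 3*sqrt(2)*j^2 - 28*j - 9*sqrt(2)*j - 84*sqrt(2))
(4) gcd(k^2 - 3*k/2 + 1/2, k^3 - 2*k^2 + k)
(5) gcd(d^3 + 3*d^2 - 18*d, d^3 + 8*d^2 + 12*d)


(1) = m + 5*z
(2) = gcd((b - 7)*(b - 6), (b - 7)*(b + 5)) = b - 7
(3) = j - 7
(4) = k - 1
(5) = gcd(d*(d - 3)*(d + 6), d*(d + 2)*(d + 6)) = d^2 + 6*d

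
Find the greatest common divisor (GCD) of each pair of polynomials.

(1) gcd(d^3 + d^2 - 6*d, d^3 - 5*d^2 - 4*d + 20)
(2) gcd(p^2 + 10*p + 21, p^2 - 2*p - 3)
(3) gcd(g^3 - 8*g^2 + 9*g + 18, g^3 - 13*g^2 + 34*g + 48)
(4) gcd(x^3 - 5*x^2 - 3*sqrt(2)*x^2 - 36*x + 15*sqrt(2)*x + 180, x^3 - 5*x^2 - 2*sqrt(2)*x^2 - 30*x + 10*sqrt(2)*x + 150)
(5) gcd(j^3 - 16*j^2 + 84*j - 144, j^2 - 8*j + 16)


(1) = d - 2
(2) = gcd((p + 3)*(p + 7), (p - 3)*(p + 1)) = 1
(3) = gcd((g - 6)*(g - 3)*(g + 1), (g - 8)*(g - 6)*(g + 1)) = g^2 - 5*g - 6
(4) = x^2 + x*(-5 + 3*sqrt(2)) - 15*sqrt(2)
(5) = j - 4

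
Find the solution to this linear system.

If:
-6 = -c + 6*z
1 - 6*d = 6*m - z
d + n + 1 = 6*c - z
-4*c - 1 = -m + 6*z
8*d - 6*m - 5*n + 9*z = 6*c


Then:
c = 3096/4619
d = 7701/4619
m = -7615/4619
n = 10359/4619
z = -4103/4619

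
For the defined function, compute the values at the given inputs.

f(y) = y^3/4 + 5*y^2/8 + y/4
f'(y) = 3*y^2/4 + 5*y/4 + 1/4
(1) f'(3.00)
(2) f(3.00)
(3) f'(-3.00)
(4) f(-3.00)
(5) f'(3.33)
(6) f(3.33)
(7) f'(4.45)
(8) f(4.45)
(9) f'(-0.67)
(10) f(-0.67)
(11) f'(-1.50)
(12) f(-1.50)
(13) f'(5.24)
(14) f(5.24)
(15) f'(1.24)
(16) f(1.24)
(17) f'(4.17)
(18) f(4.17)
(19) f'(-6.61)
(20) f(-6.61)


(1) = 10.75
(2) = 13.12
(3) = 3.25
(4) = -1.88
(5) = 12.73
(6) = 16.99
(7) = 20.66
(8) = 35.52
(9) = -0.25
(10) = 0.04
(11) = 0.06
(12) = 0.19
(13) = 27.39
(14) = 54.44
(15) = 2.95
(16) = 1.75
(17) = 18.50
(18) = 30.04
(19) = 24.76
(20) = -46.55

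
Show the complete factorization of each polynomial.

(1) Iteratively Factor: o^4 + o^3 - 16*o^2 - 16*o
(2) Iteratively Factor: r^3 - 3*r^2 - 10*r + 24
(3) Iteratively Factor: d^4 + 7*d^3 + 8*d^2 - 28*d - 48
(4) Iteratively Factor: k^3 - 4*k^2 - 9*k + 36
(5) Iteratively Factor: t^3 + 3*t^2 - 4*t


(1) = (o)*(o^3 + o^2 - 16*o - 16) = o*(o - 4)*(o^2 + 5*o + 4) = o*(o - 4)*(o + 1)*(o + 4)
(2) = (r - 4)*(r^2 + r - 6) = (r - 4)*(r + 3)*(r - 2)
(3) = (d + 4)*(d^3 + 3*d^2 - 4*d - 12) = (d + 3)*(d + 4)*(d^2 - 4) = (d + 2)*(d + 3)*(d + 4)*(d - 2)
(4) = (k - 4)*(k^2 - 9) = (k - 4)*(k - 3)*(k + 3)
(5) = (t + 4)*(t^2 - t) = (t - 1)*(t + 4)*(t)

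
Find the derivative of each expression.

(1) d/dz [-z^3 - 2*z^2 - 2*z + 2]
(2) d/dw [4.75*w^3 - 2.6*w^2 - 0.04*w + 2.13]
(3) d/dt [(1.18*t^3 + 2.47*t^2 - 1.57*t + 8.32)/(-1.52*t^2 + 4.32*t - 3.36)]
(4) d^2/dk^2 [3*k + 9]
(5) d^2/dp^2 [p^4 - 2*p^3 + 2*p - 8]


(1) = -3*z^2 - 4*z - 2
(2) = 14.25*w^2 - 5.2*w - 0.04
(3) = (-1.7936*t^4 + 10.1952*t^3 - 3.6104*t^2 + 8.6944*t - 30.6672)/(2.3104*t^4 - 13.1328*t^3 + 28.8768*t^2 - 29.0304*t + 11.2896)
(4) = 0
(5) = 12*p*(p - 1)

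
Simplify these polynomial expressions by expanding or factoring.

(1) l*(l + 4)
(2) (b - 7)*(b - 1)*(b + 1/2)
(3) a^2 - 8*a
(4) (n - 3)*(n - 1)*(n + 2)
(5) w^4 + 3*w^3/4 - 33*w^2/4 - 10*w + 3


(1) = l^2 + 4*l
(2) = b^3 - 15*b^2/2 + 3*b + 7/2
(3) = a*(a - 8)
(4) = n^3 - 2*n^2 - 5*n + 6
(5) = (w - 3)*(w - 1/4)*(w + 2)^2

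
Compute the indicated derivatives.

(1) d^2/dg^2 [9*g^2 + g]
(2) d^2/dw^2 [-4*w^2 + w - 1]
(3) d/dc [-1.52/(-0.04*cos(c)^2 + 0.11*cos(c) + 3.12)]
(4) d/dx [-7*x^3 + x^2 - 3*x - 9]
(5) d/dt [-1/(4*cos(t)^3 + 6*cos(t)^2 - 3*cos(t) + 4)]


(1) = 18
(2) = -8
(3) = (0.1216*cos(c) - 0.1672)*sin(c)/(-0.04*cos(c)^2 + 0.11*cos(c) + 3.12)^2
(4) = -21*x^2 + 2*x - 3
(5) = -(6*sin(2*t) + 3*sin(3*t))/(3*cos(2*t) + cos(3*t) + 7)^2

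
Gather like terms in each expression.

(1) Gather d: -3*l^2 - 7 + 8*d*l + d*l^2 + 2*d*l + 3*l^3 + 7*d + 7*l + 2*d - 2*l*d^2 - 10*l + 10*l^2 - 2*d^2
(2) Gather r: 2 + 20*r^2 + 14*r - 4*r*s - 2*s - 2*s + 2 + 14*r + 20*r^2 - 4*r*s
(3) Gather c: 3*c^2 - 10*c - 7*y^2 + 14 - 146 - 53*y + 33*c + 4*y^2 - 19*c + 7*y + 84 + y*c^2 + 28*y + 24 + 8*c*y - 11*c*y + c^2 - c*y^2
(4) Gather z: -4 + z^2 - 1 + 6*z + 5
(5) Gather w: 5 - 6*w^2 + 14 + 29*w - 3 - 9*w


(1) = d^2*(-2*l - 2) + d*(l^2 + 10*l + 9) + 3*l^3 + 7*l^2 - 3*l - 7
(2) = 40*r^2 + r*(28 - 8*s) - 4*s + 4
(3) = c^2*(y + 4) + c*(-y^2 - 3*y + 4) - 3*y^2 - 18*y - 24
(4) = z^2 + 6*z
(5) = -6*w^2 + 20*w + 16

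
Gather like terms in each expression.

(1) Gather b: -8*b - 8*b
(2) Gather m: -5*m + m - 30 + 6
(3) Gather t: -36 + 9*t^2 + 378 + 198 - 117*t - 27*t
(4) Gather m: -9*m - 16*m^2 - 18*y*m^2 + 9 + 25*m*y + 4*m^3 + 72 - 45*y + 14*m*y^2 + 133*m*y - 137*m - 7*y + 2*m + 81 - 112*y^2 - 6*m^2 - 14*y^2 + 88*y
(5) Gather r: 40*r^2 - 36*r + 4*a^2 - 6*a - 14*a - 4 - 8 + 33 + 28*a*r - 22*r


(1) = -16*b
(2) = -4*m - 24
(3) = 9*t^2 - 144*t + 540
(4) = 4*m^3 + m^2*(-18*y - 22) + m*(14*y^2 + 158*y - 144) - 126*y^2 + 36*y + 162
(5) = 4*a^2 - 20*a + 40*r^2 + r*(28*a - 58) + 21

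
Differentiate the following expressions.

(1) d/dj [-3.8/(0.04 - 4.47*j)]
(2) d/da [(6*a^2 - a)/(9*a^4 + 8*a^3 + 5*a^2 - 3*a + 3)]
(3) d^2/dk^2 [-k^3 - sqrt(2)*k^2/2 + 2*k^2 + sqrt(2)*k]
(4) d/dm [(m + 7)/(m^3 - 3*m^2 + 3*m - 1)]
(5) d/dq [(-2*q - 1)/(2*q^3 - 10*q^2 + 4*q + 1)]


(1) = -16.986/(4.47*j - 0.04)^2
(2) = (-108*a^5 - 21*a^4 + 16*a^3 - 13*a^2 + 36*a - 3)/(81*a^8 + 144*a^7 + 154*a^6 + 26*a^5 + 31*a^4 + 18*a^3 + 39*a^2 - 18*a + 9)
(3) = -6*k - sqrt(2) + 4
(4) = 2*(-m - 11)/(m^4 - 4*m^3 + 6*m^2 - 4*m + 1)
(5) = 2*(4*q^3 - 7*q^2 - 10*q + 1)/(4*q^6 - 40*q^5 + 116*q^4 - 76*q^3 - 4*q^2 + 8*q + 1)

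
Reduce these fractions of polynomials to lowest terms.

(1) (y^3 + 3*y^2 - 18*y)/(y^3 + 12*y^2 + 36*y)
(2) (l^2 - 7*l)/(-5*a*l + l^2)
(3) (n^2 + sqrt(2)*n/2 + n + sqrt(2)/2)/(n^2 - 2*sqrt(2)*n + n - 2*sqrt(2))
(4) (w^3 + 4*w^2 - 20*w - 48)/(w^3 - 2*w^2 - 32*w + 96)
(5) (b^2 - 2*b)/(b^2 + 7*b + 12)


(1) = (y - 3)/(y + 6)
(2) = (7 - l)/(5*a - l)
(3) = (2*n + sqrt(2))/(2*n - 4*sqrt(2))
(4) = (w + 2)/(w - 4)
(5) = (b^2 - 2*b)/(b^2 + 7*b + 12)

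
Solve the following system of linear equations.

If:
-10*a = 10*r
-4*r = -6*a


Then:
a = 0
r = 0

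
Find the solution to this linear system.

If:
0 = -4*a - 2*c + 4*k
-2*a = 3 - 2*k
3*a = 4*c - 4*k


Then:
a = 6/7
c = 3
k = 33/14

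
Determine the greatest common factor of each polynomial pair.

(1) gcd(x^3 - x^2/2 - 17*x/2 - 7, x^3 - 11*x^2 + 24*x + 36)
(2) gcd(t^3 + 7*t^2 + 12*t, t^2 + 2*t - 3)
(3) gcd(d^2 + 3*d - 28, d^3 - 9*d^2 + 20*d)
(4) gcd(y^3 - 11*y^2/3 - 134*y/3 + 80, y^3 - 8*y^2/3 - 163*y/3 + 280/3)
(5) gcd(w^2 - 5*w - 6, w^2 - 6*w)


(1) = x + 1
(2) = gcd(t*(t + 3)*(t + 4), (t - 1)*(t + 3)) = t + 3
(3) = d - 4
(4) = y^2 - 29*y/3 + 40/3
(5) = w - 6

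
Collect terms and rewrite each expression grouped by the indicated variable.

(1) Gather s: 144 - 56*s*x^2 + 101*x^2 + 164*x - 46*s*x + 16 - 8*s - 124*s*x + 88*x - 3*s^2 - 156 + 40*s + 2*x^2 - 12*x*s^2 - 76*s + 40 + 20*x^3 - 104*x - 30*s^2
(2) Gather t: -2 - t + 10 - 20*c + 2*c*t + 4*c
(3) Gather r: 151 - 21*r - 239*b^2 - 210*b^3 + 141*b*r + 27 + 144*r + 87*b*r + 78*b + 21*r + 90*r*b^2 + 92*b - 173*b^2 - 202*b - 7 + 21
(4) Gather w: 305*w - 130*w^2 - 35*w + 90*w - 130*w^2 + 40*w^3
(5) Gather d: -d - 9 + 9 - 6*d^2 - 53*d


(1) = s^2*(-12*x - 33) + s*(-56*x^2 - 170*x - 44) + 20*x^3 + 103*x^2 + 148*x + 44
(2) = -16*c + t*(2*c - 1) + 8
(3) = -210*b^3 - 412*b^2 - 32*b + r*(90*b^2 + 228*b + 144) + 192
(4) = 40*w^3 - 260*w^2 + 360*w
(5) = -6*d^2 - 54*d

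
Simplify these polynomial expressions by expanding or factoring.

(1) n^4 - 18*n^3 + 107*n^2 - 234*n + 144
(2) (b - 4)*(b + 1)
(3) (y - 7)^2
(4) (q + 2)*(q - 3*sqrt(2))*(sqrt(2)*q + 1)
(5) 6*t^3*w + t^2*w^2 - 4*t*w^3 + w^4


(1) = (n - 8)*(n - 6)*(n - 3)*(n - 1)
(2) = b^2 - 3*b - 4
(3) = y^2 - 14*y + 49
(4) = sqrt(2)*q^3 - 5*q^2 + 2*sqrt(2)*q^2 - 10*q - 3*sqrt(2)*q - 6*sqrt(2)
(5) = w*(-3*t + w)*(-2*t + w)*(t + w)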